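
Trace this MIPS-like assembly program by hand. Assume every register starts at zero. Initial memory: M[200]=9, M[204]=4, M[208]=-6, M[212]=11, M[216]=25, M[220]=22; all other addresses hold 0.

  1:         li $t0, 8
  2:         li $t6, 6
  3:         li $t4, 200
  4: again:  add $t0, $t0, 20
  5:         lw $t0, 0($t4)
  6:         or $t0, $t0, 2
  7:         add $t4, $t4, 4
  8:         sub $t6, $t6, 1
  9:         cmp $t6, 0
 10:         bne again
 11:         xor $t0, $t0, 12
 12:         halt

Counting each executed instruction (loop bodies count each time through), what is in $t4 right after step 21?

after li $t0, 8: $t0=8
after li $t6, 6: $t6=6
after li $t4, 200: $t4=200
after add $t0, $t0, 20: $t0=8+20=28
after lw $t0, 0($t4): $t0=M[200]=9
after or $t0, $t0, 2: $t0=9|2=11
after add $t4, $t4, 4: $t4=200+4=204
after sub $t6, $t6, 1: $t6=6-1=5
cmp $t6, 0  (cmp 5,0)
bne again: taken
after add $t0, $t0, 20: $t0=11+20=31
after lw $t0, 0($t4): $t0=M[204]=4
after or $t0, $t0, 2: $t0=4|2=6
after add $t4, $t4, 4: $t4=204+4=208
after sub $t6, $t6, 1: $t6=5-1=4
cmp $t6, 0  (cmp 4,0)
bne again: taken
after add $t0, $t0, 20: $t0=6+20=26
after lw $t0, 0($t4): $t0=M[208]=-6
after or $t0, $t0, 2: $t0=(-6)|2=-6
after add $t4, $t4, 4: $t4=208+4=212
After step 21: $t4 = 212.

212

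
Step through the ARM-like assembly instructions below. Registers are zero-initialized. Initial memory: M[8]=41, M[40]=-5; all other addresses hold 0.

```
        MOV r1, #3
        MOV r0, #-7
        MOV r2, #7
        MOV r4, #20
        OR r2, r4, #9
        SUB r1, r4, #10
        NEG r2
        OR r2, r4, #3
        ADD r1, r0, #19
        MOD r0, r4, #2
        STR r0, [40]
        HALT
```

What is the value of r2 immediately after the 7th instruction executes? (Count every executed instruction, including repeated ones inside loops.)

after MOV r1, #3: r1=3
after MOV r0, #-7: r0=-7
after MOV r2, #7: r2=7
after MOV r4, #20: r4=20
after OR r2, r4, #9: r2=20|9=29
after SUB r1, r4, #10: r1=20-10=10
after NEG r2: r2=-(29)=-29
After step 7: r2 = -29.

-29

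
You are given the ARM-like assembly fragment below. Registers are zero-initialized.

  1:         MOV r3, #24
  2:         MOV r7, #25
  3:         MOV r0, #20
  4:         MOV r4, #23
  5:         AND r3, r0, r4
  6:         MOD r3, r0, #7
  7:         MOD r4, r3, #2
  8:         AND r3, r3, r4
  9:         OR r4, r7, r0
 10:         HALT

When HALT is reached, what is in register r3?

after MOV r3, #24: r3=24
after MOV r7, #25: r7=25
after MOV r0, #20: r0=20
after MOV r4, #23: r4=23
after AND r3, r0, r4: r3=20&23=20
after MOD r3, r0, #7: r3=20%7=6
after MOD r4, r3, #2: r4=6%2=0
after AND r3, r3, r4: r3=6&0=0
after OR r4, r7, r0: r4=25|20=29
halt.

0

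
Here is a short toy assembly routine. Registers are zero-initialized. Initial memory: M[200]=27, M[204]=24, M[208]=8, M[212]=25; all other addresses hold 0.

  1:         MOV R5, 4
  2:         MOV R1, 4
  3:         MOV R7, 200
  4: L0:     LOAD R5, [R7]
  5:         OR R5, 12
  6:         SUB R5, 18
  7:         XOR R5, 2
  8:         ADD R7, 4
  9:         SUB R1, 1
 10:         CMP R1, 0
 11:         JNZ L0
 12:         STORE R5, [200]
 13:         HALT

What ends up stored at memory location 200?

R5=4
R1=4
R7=200
R5=M[200]=27
R5=27|12=31
R5=31-18=13
R5=13^2=15
R7=200+4=204
R1=4-1=3
CMP R1, 0  (cmp 3,0)
JNZ L0: taken
R5=M[204]=24
R5=24|12=28
R5=28-18=10
R5=10^2=8
R7=204+4=208
R1=3-1=2
CMP R1, 0  (cmp 2,0)
JNZ L0: taken
R5=M[208]=8
R5=8|12=12
R5=12-18=-6
R5=(-6)^2=-8
R7=208+4=212
R1=2-1=1
CMP R1, 0  (cmp 1,0)
JNZ L0: taken
R5=M[212]=25
R5=25|12=29
R5=29-18=11
R5=11^2=9
R7=212+4=216
R1=1-1=0
CMP R1, 0  (cmp 0,0)
JNZ L0: not taken
STORE R5, [200] → M[200]=9
halt.

9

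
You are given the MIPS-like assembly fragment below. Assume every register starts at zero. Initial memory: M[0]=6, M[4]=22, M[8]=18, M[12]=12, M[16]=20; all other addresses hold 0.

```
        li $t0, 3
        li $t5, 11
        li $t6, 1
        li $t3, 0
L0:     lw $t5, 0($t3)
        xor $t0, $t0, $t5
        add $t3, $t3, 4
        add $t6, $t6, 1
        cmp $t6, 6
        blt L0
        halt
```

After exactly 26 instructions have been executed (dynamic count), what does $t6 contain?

5

li $t0, 3 → $t0=3
li $t5, 11 → $t5=11
li $t6, 1 → $t6=1
li $t3, 0 → $t3=0
lw $t5, 0($t3) → $t5=M[0]=6
xor $t0, $t0, $t5 → $t0=3^6=5
add $t3, $t3, 4 → $t3=0+4=4
add $t6, $t6, 1 → $t6=1+1=2
cmp $t6, 6  (cmp 2,6)
blt L0: taken
lw $t5, 0($t3) → $t5=M[4]=22
xor $t0, $t0, $t5 → $t0=5^22=19
add $t3, $t3, 4 → $t3=4+4=8
add $t6, $t6, 1 → $t6=2+1=3
cmp $t6, 6  (cmp 3,6)
blt L0: taken
lw $t5, 0($t3) → $t5=M[8]=18
xor $t0, $t0, $t5 → $t0=19^18=1
add $t3, $t3, 4 → $t3=8+4=12
add $t6, $t6, 1 → $t6=3+1=4
cmp $t6, 6  (cmp 4,6)
blt L0: taken
lw $t5, 0($t3) → $t5=M[12]=12
xor $t0, $t0, $t5 → $t0=1^12=13
add $t3, $t3, 4 → $t3=12+4=16
add $t6, $t6, 1 → $t6=4+1=5
After step 26: $t6 = 5.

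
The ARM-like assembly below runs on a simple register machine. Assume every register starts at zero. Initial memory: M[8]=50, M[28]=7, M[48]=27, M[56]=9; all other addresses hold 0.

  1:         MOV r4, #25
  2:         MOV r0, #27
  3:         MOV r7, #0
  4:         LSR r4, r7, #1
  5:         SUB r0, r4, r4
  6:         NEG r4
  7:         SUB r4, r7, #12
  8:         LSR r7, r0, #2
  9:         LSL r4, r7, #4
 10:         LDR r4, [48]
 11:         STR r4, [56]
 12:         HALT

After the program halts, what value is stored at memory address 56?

after MOV r4, #25: r4=25
after MOV r0, #27: r0=27
after MOV r7, #0: r7=0
after LSR r4, r7, #1: r4=0>>1=0
after SUB r0, r4, r4: r0=0-0=0
after NEG r4: r4=-(0)=0
after SUB r4, r7, #12: r4=0-12=-12
after LSR r7, r0, #2: r7=0>>2=0
after LSL r4, r7, #4: r4=0<<4=0
after LDR r4, [48]: r4=M[48]=27
STR r4, [56] → M[56]=27
halt.

27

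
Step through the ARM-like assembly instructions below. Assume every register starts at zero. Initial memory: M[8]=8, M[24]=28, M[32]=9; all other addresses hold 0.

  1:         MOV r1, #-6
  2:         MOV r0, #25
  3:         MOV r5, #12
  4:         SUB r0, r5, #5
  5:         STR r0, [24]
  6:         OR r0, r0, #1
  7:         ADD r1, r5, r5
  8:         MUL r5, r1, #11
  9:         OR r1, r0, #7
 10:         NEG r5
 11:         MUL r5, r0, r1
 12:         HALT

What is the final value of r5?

after MOV r1, #-6: r1=-6
after MOV r0, #25: r0=25
after MOV r5, #12: r5=12
after SUB r0, r5, #5: r0=12-5=7
STR r0, [24] → M[24]=7
after OR r0, r0, #1: r0=7|1=7
after ADD r1, r5, r5: r1=12+12=24
after MUL r5, r1, #11: r5=24*11=264
after OR r1, r0, #7: r1=7|7=7
after NEG r5: r5=-(264)=-264
after MUL r5, r0, r1: r5=7*7=49
halt.

49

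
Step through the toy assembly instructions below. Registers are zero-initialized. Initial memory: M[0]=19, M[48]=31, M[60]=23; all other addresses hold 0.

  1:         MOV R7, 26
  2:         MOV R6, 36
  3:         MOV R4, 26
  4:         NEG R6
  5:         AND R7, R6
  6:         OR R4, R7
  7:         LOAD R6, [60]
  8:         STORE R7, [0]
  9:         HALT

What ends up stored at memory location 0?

MOV R7, 26 → R7=26
MOV R6, 36 → R6=36
MOV R4, 26 → R4=26
NEG R6 → R6=-(36)=-36
AND R7, R6 → R7=26&(-36)=24
OR R4, R7 → R4=26|24=26
LOAD R6, [60] → R6=M[60]=23
STORE R7, [0] → M[0]=24
halt.

24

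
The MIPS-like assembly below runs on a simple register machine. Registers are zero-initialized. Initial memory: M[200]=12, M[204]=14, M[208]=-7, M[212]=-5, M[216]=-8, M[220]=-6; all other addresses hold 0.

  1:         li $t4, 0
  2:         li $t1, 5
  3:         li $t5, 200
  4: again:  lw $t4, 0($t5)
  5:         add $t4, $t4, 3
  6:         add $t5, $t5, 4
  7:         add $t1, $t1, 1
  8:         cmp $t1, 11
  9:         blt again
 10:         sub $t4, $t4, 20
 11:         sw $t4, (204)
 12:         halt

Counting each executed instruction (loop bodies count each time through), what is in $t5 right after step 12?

208

li $t4, 0 → $t4=0
li $t1, 5 → $t1=5
li $t5, 200 → $t5=200
lw $t4, 0($t5) → $t4=M[200]=12
add $t4, $t4, 3 → $t4=12+3=15
add $t5, $t5, 4 → $t5=200+4=204
add $t1, $t1, 1 → $t1=5+1=6
cmp $t1, 11  (cmp 6,11)
blt again: taken
lw $t4, 0($t5) → $t4=M[204]=14
add $t4, $t4, 3 → $t4=14+3=17
add $t5, $t5, 4 → $t5=204+4=208
After step 12: $t5 = 208.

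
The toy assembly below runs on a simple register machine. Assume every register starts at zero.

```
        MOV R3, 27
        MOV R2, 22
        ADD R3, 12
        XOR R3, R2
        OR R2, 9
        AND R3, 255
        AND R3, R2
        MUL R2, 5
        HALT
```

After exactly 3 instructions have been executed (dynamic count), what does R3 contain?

after MOV R3, 27: R3=27
after MOV R2, 22: R2=22
after ADD R3, 12: R3=27+12=39
After step 3: R3 = 39.

39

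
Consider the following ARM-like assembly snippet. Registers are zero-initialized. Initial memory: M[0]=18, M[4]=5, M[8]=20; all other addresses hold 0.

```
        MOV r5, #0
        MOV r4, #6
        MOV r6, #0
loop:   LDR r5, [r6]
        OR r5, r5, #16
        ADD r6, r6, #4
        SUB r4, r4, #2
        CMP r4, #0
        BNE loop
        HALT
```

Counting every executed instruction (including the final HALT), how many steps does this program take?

after MOV r5, #0: r5=0
after MOV r4, #6: r4=6
after MOV r6, #0: r6=0
after LDR r5, [r6]: r5=M[0]=18
after OR r5, r5, #16: r5=18|16=18
after ADD r6, r6, #4: r6=0+4=4
after SUB r4, r4, #2: r4=6-2=4
CMP r4, #0  (cmp 4,0)
BNE loop: taken
after LDR r5, [r6]: r5=M[4]=5
after OR r5, r5, #16: r5=5|16=21
after ADD r6, r6, #4: r6=4+4=8
after SUB r4, r4, #2: r4=4-2=2
CMP r4, #0  (cmp 2,0)
BNE loop: taken
after LDR r5, [r6]: r5=M[8]=20
after OR r5, r5, #16: r5=20|16=20
after ADD r6, r6, #4: r6=8+4=12
after SUB r4, r4, #2: r4=2-2=0
CMP r4, #0  (cmp 0,0)
BNE loop: not taken
halt.
Total executed instructions: 22.

22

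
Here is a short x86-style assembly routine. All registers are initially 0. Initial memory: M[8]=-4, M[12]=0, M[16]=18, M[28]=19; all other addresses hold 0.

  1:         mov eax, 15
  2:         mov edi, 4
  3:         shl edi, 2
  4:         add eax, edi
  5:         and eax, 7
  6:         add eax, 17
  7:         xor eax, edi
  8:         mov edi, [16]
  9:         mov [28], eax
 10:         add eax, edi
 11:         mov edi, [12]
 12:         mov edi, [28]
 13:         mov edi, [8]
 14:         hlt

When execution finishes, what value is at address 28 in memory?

eax=15
edi=4
edi=4<<2=16
eax=15+16=31
eax=31&7=7
eax=7+17=24
eax=24^16=8
edi=M[16]=18
mov [28], eax → M[28]=8
eax=8+18=26
edi=M[12]=0
edi=M[28]=8
edi=M[8]=-4
halt.

8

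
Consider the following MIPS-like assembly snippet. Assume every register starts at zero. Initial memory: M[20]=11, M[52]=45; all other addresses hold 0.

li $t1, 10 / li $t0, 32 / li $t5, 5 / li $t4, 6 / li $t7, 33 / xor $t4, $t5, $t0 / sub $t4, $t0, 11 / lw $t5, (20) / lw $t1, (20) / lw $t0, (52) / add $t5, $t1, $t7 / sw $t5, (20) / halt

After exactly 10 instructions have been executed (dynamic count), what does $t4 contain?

21

$t1=10
$t0=32
$t5=5
$t4=6
$t7=33
$t4=5^32=37
$t4=32-11=21
$t5=M[20]=11
$t1=M[20]=11
$t0=M[52]=45
After step 10: $t4 = 21.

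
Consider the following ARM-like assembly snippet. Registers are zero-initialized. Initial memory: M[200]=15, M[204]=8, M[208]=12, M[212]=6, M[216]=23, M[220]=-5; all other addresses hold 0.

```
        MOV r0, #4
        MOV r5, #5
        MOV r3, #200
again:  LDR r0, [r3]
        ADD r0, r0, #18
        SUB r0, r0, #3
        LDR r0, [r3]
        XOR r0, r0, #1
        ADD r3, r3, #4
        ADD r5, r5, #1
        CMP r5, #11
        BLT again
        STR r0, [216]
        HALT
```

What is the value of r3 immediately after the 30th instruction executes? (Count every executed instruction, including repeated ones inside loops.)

after MOV r0, #4: r0=4
after MOV r5, #5: r5=5
after MOV r3, #200: r3=200
after LDR r0, [r3]: r0=M[200]=15
after ADD r0, r0, #18: r0=15+18=33
after SUB r0, r0, #3: r0=33-3=30
after LDR r0, [r3]: r0=M[200]=15
after XOR r0, r0, #1: r0=15^1=14
after ADD r3, r3, #4: r3=200+4=204
after ADD r5, r5, #1: r5=5+1=6
CMP r5, #11  (cmp 6,11)
BLT again: taken
after LDR r0, [r3]: r0=M[204]=8
after ADD r0, r0, #18: r0=8+18=26
after SUB r0, r0, #3: r0=26-3=23
after LDR r0, [r3]: r0=M[204]=8
after XOR r0, r0, #1: r0=8^1=9
after ADD r3, r3, #4: r3=204+4=208
after ADD r5, r5, #1: r5=6+1=7
CMP r5, #11  (cmp 7,11)
BLT again: taken
after LDR r0, [r3]: r0=M[208]=12
after ADD r0, r0, #18: r0=12+18=30
after SUB r0, r0, #3: r0=30-3=27
after LDR r0, [r3]: r0=M[208]=12
after XOR r0, r0, #1: r0=12^1=13
after ADD r3, r3, #4: r3=208+4=212
after ADD r5, r5, #1: r5=7+1=8
CMP r5, #11  (cmp 8,11)
BLT again: taken
After step 30: r3 = 212.

212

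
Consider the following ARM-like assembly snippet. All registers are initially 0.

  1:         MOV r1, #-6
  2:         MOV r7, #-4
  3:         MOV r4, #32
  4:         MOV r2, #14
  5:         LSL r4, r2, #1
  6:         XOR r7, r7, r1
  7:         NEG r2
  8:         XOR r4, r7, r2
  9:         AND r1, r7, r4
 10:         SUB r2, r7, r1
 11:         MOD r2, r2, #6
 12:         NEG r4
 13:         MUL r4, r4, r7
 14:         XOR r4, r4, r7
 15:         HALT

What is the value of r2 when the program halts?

2

MOV r1, #-6 → r1=-6
MOV r7, #-4 → r7=-4
MOV r4, #32 → r4=32
MOV r2, #14 → r2=14
LSL r4, r2, #1 → r4=14<<1=28
XOR r7, r7, r1 → r7=(-4)^(-6)=6
NEG r2 → r2=-(14)=-14
XOR r4, r7, r2 → r4=6^(-14)=-12
AND r1, r7, r4 → r1=6&(-12)=4
SUB r2, r7, r1 → r2=6-4=2
MOD r2, r2, #6 → r2=2%6=2
NEG r4 → r4=-(-12)=12
MUL r4, r4, r7 → r4=12*6=72
XOR r4, r4, r7 → r4=72^6=78
halt.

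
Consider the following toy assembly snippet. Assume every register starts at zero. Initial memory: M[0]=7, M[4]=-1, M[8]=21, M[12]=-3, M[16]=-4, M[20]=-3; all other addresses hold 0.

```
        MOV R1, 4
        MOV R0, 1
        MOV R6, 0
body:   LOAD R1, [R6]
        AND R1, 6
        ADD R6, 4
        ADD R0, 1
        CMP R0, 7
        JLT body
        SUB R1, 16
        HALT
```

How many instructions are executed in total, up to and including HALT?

MOV R1, 4 → R1=4
MOV R0, 1 → R0=1
MOV R6, 0 → R6=0
LOAD R1, [R6] → R1=M[0]=7
AND R1, 6 → R1=7&6=6
ADD R6, 4 → R6=0+4=4
ADD R0, 1 → R0=1+1=2
CMP R0, 7  (cmp 2,7)
JLT body: taken
LOAD R1, [R6] → R1=M[4]=-1
AND R1, 6 → R1=(-1)&6=6
ADD R6, 4 → R6=4+4=8
ADD R0, 1 → R0=2+1=3
CMP R0, 7  (cmp 3,7)
JLT body: taken
LOAD R1, [R6] → R1=M[8]=21
AND R1, 6 → R1=21&6=4
ADD R6, 4 → R6=8+4=12
ADD R0, 1 → R0=3+1=4
CMP R0, 7  (cmp 4,7)
JLT body: taken
LOAD R1, [R6] → R1=M[12]=-3
AND R1, 6 → R1=(-3)&6=4
ADD R6, 4 → R6=12+4=16
ADD R0, 1 → R0=4+1=5
CMP R0, 7  (cmp 5,7)
JLT body: taken
LOAD R1, [R6] → R1=M[16]=-4
AND R1, 6 → R1=(-4)&6=4
ADD R6, 4 → R6=16+4=20
ADD R0, 1 → R0=5+1=6
CMP R0, 7  (cmp 6,7)
JLT body: taken
LOAD R1, [R6] → R1=M[20]=-3
AND R1, 6 → R1=(-3)&6=4
ADD R6, 4 → R6=20+4=24
ADD R0, 1 → R0=6+1=7
CMP R0, 7  (cmp 7,7)
JLT body: not taken
SUB R1, 16 → R1=4-16=-12
halt.
Total executed instructions: 41.

41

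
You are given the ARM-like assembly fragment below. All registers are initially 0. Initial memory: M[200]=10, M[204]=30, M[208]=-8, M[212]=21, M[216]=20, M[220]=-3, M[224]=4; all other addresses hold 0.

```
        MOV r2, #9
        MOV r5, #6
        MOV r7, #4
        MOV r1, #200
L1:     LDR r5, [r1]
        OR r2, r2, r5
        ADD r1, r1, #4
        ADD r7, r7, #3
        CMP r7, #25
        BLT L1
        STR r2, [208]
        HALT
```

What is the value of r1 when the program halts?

228

MOV r2, #9 → r2=9
MOV r5, #6 → r5=6
MOV r7, #4 → r7=4
MOV r1, #200 → r1=200
LDR r5, [r1] → r5=M[200]=10
OR r2, r2, r5 → r2=9|10=11
ADD r1, r1, #4 → r1=200+4=204
ADD r7, r7, #3 → r7=4+3=7
CMP r7, #25  (cmp 7,25)
BLT L1: taken
LDR r5, [r1] → r5=M[204]=30
OR r2, r2, r5 → r2=11|30=31
ADD r1, r1, #4 → r1=204+4=208
ADD r7, r7, #3 → r7=7+3=10
CMP r7, #25  (cmp 10,25)
BLT L1: taken
LDR r5, [r1] → r5=M[208]=-8
OR r2, r2, r5 → r2=31|(-8)=-1
ADD r1, r1, #4 → r1=208+4=212
ADD r7, r7, #3 → r7=10+3=13
CMP r7, #25  (cmp 13,25)
BLT L1: taken
LDR r5, [r1] → r5=M[212]=21
OR r2, r2, r5 → r2=(-1)|21=-1
ADD r1, r1, #4 → r1=212+4=216
ADD r7, r7, #3 → r7=13+3=16
CMP r7, #25  (cmp 16,25)
BLT L1: taken
LDR r5, [r1] → r5=M[216]=20
OR r2, r2, r5 → r2=(-1)|20=-1
ADD r1, r1, #4 → r1=216+4=220
ADD r7, r7, #3 → r7=16+3=19
CMP r7, #25  (cmp 19,25)
BLT L1: taken
LDR r5, [r1] → r5=M[220]=-3
OR r2, r2, r5 → r2=(-1)|(-3)=-1
ADD r1, r1, #4 → r1=220+4=224
ADD r7, r7, #3 → r7=19+3=22
CMP r7, #25  (cmp 22,25)
BLT L1: taken
LDR r5, [r1] → r5=M[224]=4
OR r2, r2, r5 → r2=(-1)|4=-1
ADD r1, r1, #4 → r1=224+4=228
ADD r7, r7, #3 → r7=22+3=25
CMP r7, #25  (cmp 25,25)
BLT L1: not taken
STR r2, [208] → M[208]=-1
halt.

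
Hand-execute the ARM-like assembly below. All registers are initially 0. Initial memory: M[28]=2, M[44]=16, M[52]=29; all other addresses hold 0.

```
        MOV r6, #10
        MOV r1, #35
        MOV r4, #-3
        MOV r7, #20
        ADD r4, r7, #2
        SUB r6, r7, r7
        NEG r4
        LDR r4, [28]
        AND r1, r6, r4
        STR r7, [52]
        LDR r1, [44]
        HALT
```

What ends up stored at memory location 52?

20

MOV r6, #10 → r6=10
MOV r1, #35 → r1=35
MOV r4, #-3 → r4=-3
MOV r7, #20 → r7=20
ADD r4, r7, #2 → r4=20+2=22
SUB r6, r7, r7 → r6=20-20=0
NEG r4 → r4=-(22)=-22
LDR r4, [28] → r4=M[28]=2
AND r1, r6, r4 → r1=0&2=0
STR r7, [52] → M[52]=20
LDR r1, [44] → r1=M[44]=16
halt.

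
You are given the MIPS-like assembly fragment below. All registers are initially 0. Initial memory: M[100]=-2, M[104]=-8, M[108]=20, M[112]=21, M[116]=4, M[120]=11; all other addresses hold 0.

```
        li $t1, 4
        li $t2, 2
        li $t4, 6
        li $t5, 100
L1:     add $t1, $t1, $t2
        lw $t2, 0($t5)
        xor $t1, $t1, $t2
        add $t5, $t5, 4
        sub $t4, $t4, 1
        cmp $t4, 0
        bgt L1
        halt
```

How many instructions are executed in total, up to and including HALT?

47

after li $t1, 4: $t1=4
after li $t2, 2: $t2=2
after li $t4, 6: $t4=6
after li $t5, 100: $t5=100
after add $t1, $t1, $t2: $t1=4+2=6
after lw $t2, 0($t5): $t2=M[100]=-2
after xor $t1, $t1, $t2: $t1=6^(-2)=-8
after add $t5, $t5, 4: $t5=100+4=104
after sub $t4, $t4, 1: $t4=6-1=5
cmp $t4, 0  (cmp 5,0)
bgt L1: taken
after add $t1, $t1, $t2: $t1=(-8)+(-2)=-10
after lw $t2, 0($t5): $t2=M[104]=-8
after xor $t1, $t1, $t2: $t1=(-10)^(-8)=14
after add $t5, $t5, 4: $t5=104+4=108
after sub $t4, $t4, 1: $t4=5-1=4
cmp $t4, 0  (cmp 4,0)
bgt L1: taken
after add $t1, $t1, $t2: $t1=14+(-8)=6
after lw $t2, 0($t5): $t2=M[108]=20
after xor $t1, $t1, $t2: $t1=6^20=18
after add $t5, $t5, 4: $t5=108+4=112
after sub $t4, $t4, 1: $t4=4-1=3
cmp $t4, 0  (cmp 3,0)
bgt L1: taken
after add $t1, $t1, $t2: $t1=18+20=38
after lw $t2, 0($t5): $t2=M[112]=21
after xor $t1, $t1, $t2: $t1=38^21=51
after add $t5, $t5, 4: $t5=112+4=116
after sub $t4, $t4, 1: $t4=3-1=2
cmp $t4, 0  (cmp 2,0)
bgt L1: taken
after add $t1, $t1, $t2: $t1=51+21=72
after lw $t2, 0($t5): $t2=M[116]=4
after xor $t1, $t1, $t2: $t1=72^4=76
after add $t5, $t5, 4: $t5=116+4=120
after sub $t4, $t4, 1: $t4=2-1=1
cmp $t4, 0  (cmp 1,0)
bgt L1: taken
after add $t1, $t1, $t2: $t1=76+4=80
after lw $t2, 0($t5): $t2=M[120]=11
after xor $t1, $t1, $t2: $t1=80^11=91
after add $t5, $t5, 4: $t5=120+4=124
after sub $t4, $t4, 1: $t4=1-1=0
cmp $t4, 0  (cmp 0,0)
bgt L1: not taken
halt.
Total executed instructions: 47.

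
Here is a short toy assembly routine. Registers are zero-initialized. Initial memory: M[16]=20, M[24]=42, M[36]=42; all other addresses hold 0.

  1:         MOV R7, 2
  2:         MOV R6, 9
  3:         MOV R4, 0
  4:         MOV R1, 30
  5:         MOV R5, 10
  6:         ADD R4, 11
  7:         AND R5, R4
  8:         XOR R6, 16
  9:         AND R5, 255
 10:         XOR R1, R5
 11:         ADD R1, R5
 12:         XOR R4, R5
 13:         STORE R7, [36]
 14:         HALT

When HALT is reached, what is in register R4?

1

R7=2
R6=9
R4=0
R1=30
R5=10
R4=0+11=11
R5=10&11=10
R6=9^16=25
R5=10&255=10
R1=30^10=20
R1=20+10=30
R4=11^10=1
STORE R7, [36] → M[36]=2
halt.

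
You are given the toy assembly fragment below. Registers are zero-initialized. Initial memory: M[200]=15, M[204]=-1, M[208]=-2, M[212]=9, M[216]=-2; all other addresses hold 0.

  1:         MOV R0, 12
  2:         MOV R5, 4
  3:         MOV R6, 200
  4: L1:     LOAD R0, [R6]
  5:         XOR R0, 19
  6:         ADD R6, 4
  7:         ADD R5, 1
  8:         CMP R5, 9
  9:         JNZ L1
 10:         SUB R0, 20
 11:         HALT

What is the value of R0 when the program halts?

-39

after MOV R0, 12: R0=12
after MOV R5, 4: R5=4
after MOV R6, 200: R6=200
after LOAD R0, [R6]: R0=M[200]=15
after XOR R0, 19: R0=15^19=28
after ADD R6, 4: R6=200+4=204
after ADD R5, 1: R5=4+1=5
CMP R5, 9  (cmp 5,9)
JNZ L1: taken
after LOAD R0, [R6]: R0=M[204]=-1
after XOR R0, 19: R0=(-1)^19=-20
after ADD R6, 4: R6=204+4=208
after ADD R5, 1: R5=5+1=6
CMP R5, 9  (cmp 6,9)
JNZ L1: taken
after LOAD R0, [R6]: R0=M[208]=-2
after XOR R0, 19: R0=(-2)^19=-19
after ADD R6, 4: R6=208+4=212
after ADD R5, 1: R5=6+1=7
CMP R5, 9  (cmp 7,9)
JNZ L1: taken
after LOAD R0, [R6]: R0=M[212]=9
after XOR R0, 19: R0=9^19=26
after ADD R6, 4: R6=212+4=216
after ADD R5, 1: R5=7+1=8
CMP R5, 9  (cmp 8,9)
JNZ L1: taken
after LOAD R0, [R6]: R0=M[216]=-2
after XOR R0, 19: R0=(-2)^19=-19
after ADD R6, 4: R6=216+4=220
after ADD R5, 1: R5=8+1=9
CMP R5, 9  (cmp 9,9)
JNZ L1: not taken
after SUB R0, 20: R0=(-19)-20=-39
halt.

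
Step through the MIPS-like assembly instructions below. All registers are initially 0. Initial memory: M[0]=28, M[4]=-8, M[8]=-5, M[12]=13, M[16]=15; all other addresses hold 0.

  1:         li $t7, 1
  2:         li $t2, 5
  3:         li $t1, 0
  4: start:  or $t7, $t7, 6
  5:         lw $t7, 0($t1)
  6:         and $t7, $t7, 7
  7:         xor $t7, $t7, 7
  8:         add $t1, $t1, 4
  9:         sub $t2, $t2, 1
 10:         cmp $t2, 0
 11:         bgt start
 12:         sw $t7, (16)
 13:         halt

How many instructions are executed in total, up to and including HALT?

$t7=1
$t2=5
$t1=0
$t7=1|6=7
$t7=M[0]=28
$t7=28&7=4
$t7=4^7=3
$t1=0+4=4
$t2=5-1=4
cmp $t2, 0  (cmp 4,0)
bgt start: taken
$t7=3|6=7
$t7=M[4]=-8
$t7=(-8)&7=0
$t7=0^7=7
$t1=4+4=8
$t2=4-1=3
cmp $t2, 0  (cmp 3,0)
bgt start: taken
$t7=7|6=7
$t7=M[8]=-5
$t7=(-5)&7=3
$t7=3^7=4
$t1=8+4=12
$t2=3-1=2
cmp $t2, 0  (cmp 2,0)
bgt start: taken
$t7=4|6=6
$t7=M[12]=13
$t7=13&7=5
$t7=5^7=2
$t1=12+4=16
$t2=2-1=1
cmp $t2, 0  (cmp 1,0)
bgt start: taken
$t7=2|6=6
$t7=M[16]=15
$t7=15&7=7
$t7=7^7=0
$t1=16+4=20
$t2=1-1=0
cmp $t2, 0  (cmp 0,0)
bgt start: not taken
sw $t7, (16) → M[16]=0
halt.
Total executed instructions: 45.

45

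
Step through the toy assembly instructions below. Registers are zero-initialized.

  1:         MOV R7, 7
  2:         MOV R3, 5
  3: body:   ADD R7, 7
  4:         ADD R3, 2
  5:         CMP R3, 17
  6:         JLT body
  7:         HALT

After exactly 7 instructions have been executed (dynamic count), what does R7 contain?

R7=7
R3=5
R7=7+7=14
R3=5+2=7
CMP R3, 17  (cmp 7,17)
JLT body: taken
R7=14+7=21
After step 7: R7 = 21.

21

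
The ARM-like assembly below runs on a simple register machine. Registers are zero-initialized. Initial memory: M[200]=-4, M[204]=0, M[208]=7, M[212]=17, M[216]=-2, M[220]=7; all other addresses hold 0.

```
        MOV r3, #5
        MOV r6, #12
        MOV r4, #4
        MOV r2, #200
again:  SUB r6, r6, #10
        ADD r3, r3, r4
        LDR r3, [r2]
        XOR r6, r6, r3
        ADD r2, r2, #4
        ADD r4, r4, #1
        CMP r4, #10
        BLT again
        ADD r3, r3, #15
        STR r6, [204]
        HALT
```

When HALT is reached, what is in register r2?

224

r3=5
r6=12
r4=4
r2=200
r6=12-10=2
r3=5+4=9
r3=M[200]=-4
r6=2^(-4)=-2
r2=200+4=204
r4=4+1=5
CMP r4, #10  (cmp 5,10)
BLT again: taken
r6=(-2)-10=-12
r3=(-4)+5=1
r3=M[204]=0
r6=(-12)^0=-12
r2=204+4=208
r4=5+1=6
CMP r4, #10  (cmp 6,10)
BLT again: taken
r6=(-12)-10=-22
r3=0+6=6
r3=M[208]=7
r6=(-22)^7=-19
r2=208+4=212
r4=6+1=7
CMP r4, #10  (cmp 7,10)
BLT again: taken
r6=(-19)-10=-29
r3=7+7=14
r3=M[212]=17
r6=(-29)^17=-14
r2=212+4=216
r4=7+1=8
CMP r4, #10  (cmp 8,10)
BLT again: taken
r6=(-14)-10=-24
r3=17+8=25
r3=M[216]=-2
r6=(-24)^(-2)=22
r2=216+4=220
r4=8+1=9
CMP r4, #10  (cmp 9,10)
BLT again: taken
r6=22-10=12
r3=(-2)+9=7
r3=M[220]=7
r6=12^7=11
r2=220+4=224
r4=9+1=10
CMP r4, #10  (cmp 10,10)
BLT again: not taken
r3=7+15=22
STR r6, [204] → M[204]=11
halt.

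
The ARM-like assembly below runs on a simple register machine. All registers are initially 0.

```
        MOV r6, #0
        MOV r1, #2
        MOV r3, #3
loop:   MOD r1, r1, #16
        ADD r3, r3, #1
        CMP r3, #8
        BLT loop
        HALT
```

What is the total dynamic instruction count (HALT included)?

24

r6=0
r1=2
r3=3
r1=2%16=2
r3=3+1=4
CMP r3, #8  (cmp 4,8)
BLT loop: taken
r1=2%16=2
r3=4+1=5
CMP r3, #8  (cmp 5,8)
BLT loop: taken
r1=2%16=2
r3=5+1=6
CMP r3, #8  (cmp 6,8)
BLT loop: taken
r1=2%16=2
r3=6+1=7
CMP r3, #8  (cmp 7,8)
BLT loop: taken
r1=2%16=2
r3=7+1=8
CMP r3, #8  (cmp 8,8)
BLT loop: not taken
halt.
Total executed instructions: 24.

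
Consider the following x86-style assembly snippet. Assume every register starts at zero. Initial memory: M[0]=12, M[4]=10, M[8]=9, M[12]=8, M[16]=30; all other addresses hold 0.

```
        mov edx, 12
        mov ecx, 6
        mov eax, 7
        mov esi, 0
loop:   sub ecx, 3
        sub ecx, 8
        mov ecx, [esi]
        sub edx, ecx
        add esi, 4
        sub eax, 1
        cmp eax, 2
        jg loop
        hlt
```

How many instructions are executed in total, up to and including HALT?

45

after mov edx, 12: edx=12
after mov ecx, 6: ecx=6
after mov eax, 7: eax=7
after mov esi, 0: esi=0
after sub ecx, 3: ecx=6-3=3
after sub ecx, 8: ecx=3-8=-5
after mov ecx, [esi]: ecx=M[0]=12
after sub edx, ecx: edx=12-12=0
after add esi, 4: esi=0+4=4
after sub eax, 1: eax=7-1=6
cmp eax, 2  (cmp 6,2)
jg loop: taken
after sub ecx, 3: ecx=12-3=9
after sub ecx, 8: ecx=9-8=1
after mov ecx, [esi]: ecx=M[4]=10
after sub edx, ecx: edx=0-10=-10
after add esi, 4: esi=4+4=8
after sub eax, 1: eax=6-1=5
cmp eax, 2  (cmp 5,2)
jg loop: taken
after sub ecx, 3: ecx=10-3=7
after sub ecx, 8: ecx=7-8=-1
after mov ecx, [esi]: ecx=M[8]=9
after sub edx, ecx: edx=(-10)-9=-19
after add esi, 4: esi=8+4=12
after sub eax, 1: eax=5-1=4
cmp eax, 2  (cmp 4,2)
jg loop: taken
after sub ecx, 3: ecx=9-3=6
after sub ecx, 8: ecx=6-8=-2
after mov ecx, [esi]: ecx=M[12]=8
after sub edx, ecx: edx=(-19)-8=-27
after add esi, 4: esi=12+4=16
after sub eax, 1: eax=4-1=3
cmp eax, 2  (cmp 3,2)
jg loop: taken
after sub ecx, 3: ecx=8-3=5
after sub ecx, 8: ecx=5-8=-3
after mov ecx, [esi]: ecx=M[16]=30
after sub edx, ecx: edx=(-27)-30=-57
after add esi, 4: esi=16+4=20
after sub eax, 1: eax=3-1=2
cmp eax, 2  (cmp 2,2)
jg loop: not taken
halt.
Total executed instructions: 45.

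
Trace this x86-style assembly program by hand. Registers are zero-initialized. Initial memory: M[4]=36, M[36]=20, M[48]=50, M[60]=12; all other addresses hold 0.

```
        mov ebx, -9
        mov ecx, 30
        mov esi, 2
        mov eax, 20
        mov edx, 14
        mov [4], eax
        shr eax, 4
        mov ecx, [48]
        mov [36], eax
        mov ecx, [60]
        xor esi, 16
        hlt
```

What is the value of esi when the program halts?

after mov ebx, -9: ebx=-9
after mov ecx, 30: ecx=30
after mov esi, 2: esi=2
after mov eax, 20: eax=20
after mov edx, 14: edx=14
mov [4], eax → M[4]=20
after shr eax, 4: eax=20>>4=1
after mov ecx, [48]: ecx=M[48]=50
mov [36], eax → M[36]=1
after mov ecx, [60]: ecx=M[60]=12
after xor esi, 16: esi=2^16=18
halt.

18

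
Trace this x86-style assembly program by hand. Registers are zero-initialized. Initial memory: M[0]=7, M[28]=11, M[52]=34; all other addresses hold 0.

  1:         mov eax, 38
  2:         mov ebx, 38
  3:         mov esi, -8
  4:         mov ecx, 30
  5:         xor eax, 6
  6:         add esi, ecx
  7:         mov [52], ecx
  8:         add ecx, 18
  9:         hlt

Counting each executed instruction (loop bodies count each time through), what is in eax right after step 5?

after mov eax, 38: eax=38
after mov ebx, 38: ebx=38
after mov esi, -8: esi=-8
after mov ecx, 30: ecx=30
after xor eax, 6: eax=38^6=32
After step 5: eax = 32.

32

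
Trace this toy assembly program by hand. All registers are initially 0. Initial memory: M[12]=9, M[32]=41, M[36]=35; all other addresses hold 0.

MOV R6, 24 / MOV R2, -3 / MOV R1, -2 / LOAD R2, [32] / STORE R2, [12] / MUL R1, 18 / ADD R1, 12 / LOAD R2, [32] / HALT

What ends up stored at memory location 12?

41

MOV R6, 24 → R6=24
MOV R2, -3 → R2=-3
MOV R1, -2 → R1=-2
LOAD R2, [32] → R2=M[32]=41
STORE R2, [12] → M[12]=41
MUL R1, 18 → R1=(-2)*18=-36
ADD R1, 12 → R1=(-36)+12=-24
LOAD R2, [32] → R2=M[32]=41
halt.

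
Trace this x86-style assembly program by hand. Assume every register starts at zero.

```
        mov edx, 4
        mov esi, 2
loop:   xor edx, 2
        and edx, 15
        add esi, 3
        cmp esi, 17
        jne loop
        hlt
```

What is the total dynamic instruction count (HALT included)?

mov edx, 4 → edx=4
mov esi, 2 → esi=2
xor edx, 2 → edx=4^2=6
and edx, 15 → edx=6&15=6
add esi, 3 → esi=2+3=5
cmp esi, 17  (cmp 5,17)
jne loop: taken
xor edx, 2 → edx=6^2=4
and edx, 15 → edx=4&15=4
add esi, 3 → esi=5+3=8
cmp esi, 17  (cmp 8,17)
jne loop: taken
xor edx, 2 → edx=4^2=6
and edx, 15 → edx=6&15=6
add esi, 3 → esi=8+3=11
cmp esi, 17  (cmp 11,17)
jne loop: taken
xor edx, 2 → edx=6^2=4
and edx, 15 → edx=4&15=4
add esi, 3 → esi=11+3=14
cmp esi, 17  (cmp 14,17)
jne loop: taken
xor edx, 2 → edx=4^2=6
and edx, 15 → edx=6&15=6
add esi, 3 → esi=14+3=17
cmp esi, 17  (cmp 17,17)
jne loop: not taken
halt.
Total executed instructions: 28.

28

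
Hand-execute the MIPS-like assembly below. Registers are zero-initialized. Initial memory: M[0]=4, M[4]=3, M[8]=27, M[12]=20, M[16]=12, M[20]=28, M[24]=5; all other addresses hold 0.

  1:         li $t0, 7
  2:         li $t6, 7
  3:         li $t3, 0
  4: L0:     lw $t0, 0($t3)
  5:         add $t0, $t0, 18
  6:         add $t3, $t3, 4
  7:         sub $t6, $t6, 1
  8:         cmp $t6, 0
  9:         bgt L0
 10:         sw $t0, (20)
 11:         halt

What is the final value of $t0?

23

after li $t0, 7: $t0=7
after li $t6, 7: $t6=7
after li $t3, 0: $t3=0
after lw $t0, 0($t3): $t0=M[0]=4
after add $t0, $t0, 18: $t0=4+18=22
after add $t3, $t3, 4: $t3=0+4=4
after sub $t6, $t6, 1: $t6=7-1=6
cmp $t6, 0  (cmp 6,0)
bgt L0: taken
after lw $t0, 0($t3): $t0=M[4]=3
after add $t0, $t0, 18: $t0=3+18=21
after add $t3, $t3, 4: $t3=4+4=8
after sub $t6, $t6, 1: $t6=6-1=5
cmp $t6, 0  (cmp 5,0)
bgt L0: taken
after lw $t0, 0($t3): $t0=M[8]=27
after add $t0, $t0, 18: $t0=27+18=45
after add $t3, $t3, 4: $t3=8+4=12
after sub $t6, $t6, 1: $t6=5-1=4
cmp $t6, 0  (cmp 4,0)
bgt L0: taken
after lw $t0, 0($t3): $t0=M[12]=20
after add $t0, $t0, 18: $t0=20+18=38
after add $t3, $t3, 4: $t3=12+4=16
after sub $t6, $t6, 1: $t6=4-1=3
cmp $t6, 0  (cmp 3,0)
bgt L0: taken
after lw $t0, 0($t3): $t0=M[16]=12
after add $t0, $t0, 18: $t0=12+18=30
after add $t3, $t3, 4: $t3=16+4=20
after sub $t6, $t6, 1: $t6=3-1=2
cmp $t6, 0  (cmp 2,0)
bgt L0: taken
after lw $t0, 0($t3): $t0=M[20]=28
after add $t0, $t0, 18: $t0=28+18=46
after add $t3, $t3, 4: $t3=20+4=24
after sub $t6, $t6, 1: $t6=2-1=1
cmp $t6, 0  (cmp 1,0)
bgt L0: taken
after lw $t0, 0($t3): $t0=M[24]=5
after add $t0, $t0, 18: $t0=5+18=23
after add $t3, $t3, 4: $t3=24+4=28
after sub $t6, $t6, 1: $t6=1-1=0
cmp $t6, 0  (cmp 0,0)
bgt L0: not taken
sw $t0, (20) → M[20]=23
halt.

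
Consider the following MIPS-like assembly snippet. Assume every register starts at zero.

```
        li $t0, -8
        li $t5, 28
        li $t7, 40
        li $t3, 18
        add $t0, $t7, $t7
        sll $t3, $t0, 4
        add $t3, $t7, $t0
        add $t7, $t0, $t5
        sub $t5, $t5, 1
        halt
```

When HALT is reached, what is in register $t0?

80

li $t0, -8 → $t0=-8
li $t5, 28 → $t5=28
li $t7, 40 → $t7=40
li $t3, 18 → $t3=18
add $t0, $t7, $t7 → $t0=40+40=80
sll $t3, $t0, 4 → $t3=80<<4=1280
add $t3, $t7, $t0 → $t3=40+80=120
add $t7, $t0, $t5 → $t7=80+28=108
sub $t5, $t5, 1 → $t5=28-1=27
halt.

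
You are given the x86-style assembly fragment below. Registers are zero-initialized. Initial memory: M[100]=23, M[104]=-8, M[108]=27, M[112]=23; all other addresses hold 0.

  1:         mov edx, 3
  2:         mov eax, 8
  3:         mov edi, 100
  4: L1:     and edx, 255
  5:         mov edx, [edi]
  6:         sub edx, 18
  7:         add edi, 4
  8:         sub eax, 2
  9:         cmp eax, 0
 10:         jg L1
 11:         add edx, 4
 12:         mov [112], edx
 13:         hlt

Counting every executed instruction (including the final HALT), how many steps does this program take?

34

after mov edx, 3: edx=3
after mov eax, 8: eax=8
after mov edi, 100: edi=100
after and edx, 255: edx=3&255=3
after mov edx, [edi]: edx=M[100]=23
after sub edx, 18: edx=23-18=5
after add edi, 4: edi=100+4=104
after sub eax, 2: eax=8-2=6
cmp eax, 0  (cmp 6,0)
jg L1: taken
after and edx, 255: edx=5&255=5
after mov edx, [edi]: edx=M[104]=-8
after sub edx, 18: edx=(-8)-18=-26
after add edi, 4: edi=104+4=108
after sub eax, 2: eax=6-2=4
cmp eax, 0  (cmp 4,0)
jg L1: taken
after and edx, 255: edx=(-26)&255=230
after mov edx, [edi]: edx=M[108]=27
after sub edx, 18: edx=27-18=9
after add edi, 4: edi=108+4=112
after sub eax, 2: eax=4-2=2
cmp eax, 0  (cmp 2,0)
jg L1: taken
after and edx, 255: edx=9&255=9
after mov edx, [edi]: edx=M[112]=23
after sub edx, 18: edx=23-18=5
after add edi, 4: edi=112+4=116
after sub eax, 2: eax=2-2=0
cmp eax, 0  (cmp 0,0)
jg L1: not taken
after add edx, 4: edx=5+4=9
mov [112], edx → M[112]=9
halt.
Total executed instructions: 34.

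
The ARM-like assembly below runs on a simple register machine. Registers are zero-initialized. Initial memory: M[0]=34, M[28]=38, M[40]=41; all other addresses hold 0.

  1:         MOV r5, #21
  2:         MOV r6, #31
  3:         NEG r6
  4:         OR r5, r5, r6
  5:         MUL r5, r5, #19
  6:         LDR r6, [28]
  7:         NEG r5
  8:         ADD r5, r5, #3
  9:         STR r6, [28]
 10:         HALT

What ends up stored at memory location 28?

38

MOV r5, #21 → r5=21
MOV r6, #31 → r6=31
NEG r6 → r6=-(31)=-31
OR r5, r5, r6 → r5=21|(-31)=-11
MUL r5, r5, #19 → r5=(-11)*19=-209
LDR r6, [28] → r6=M[28]=38
NEG r5 → r5=-(-209)=209
ADD r5, r5, #3 → r5=209+3=212
STR r6, [28] → M[28]=38
halt.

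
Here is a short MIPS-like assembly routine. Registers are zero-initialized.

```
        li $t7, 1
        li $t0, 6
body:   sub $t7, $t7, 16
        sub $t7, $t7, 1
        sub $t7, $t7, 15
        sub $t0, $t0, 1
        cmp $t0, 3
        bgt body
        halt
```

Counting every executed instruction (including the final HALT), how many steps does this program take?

after li $t7, 1: $t7=1
after li $t0, 6: $t0=6
after sub $t7, $t7, 16: $t7=1-16=-15
after sub $t7, $t7, 1: $t7=(-15)-1=-16
after sub $t7, $t7, 15: $t7=(-16)-15=-31
after sub $t0, $t0, 1: $t0=6-1=5
cmp $t0, 3  (cmp 5,3)
bgt body: taken
after sub $t7, $t7, 16: $t7=(-31)-16=-47
after sub $t7, $t7, 1: $t7=(-47)-1=-48
after sub $t7, $t7, 15: $t7=(-48)-15=-63
after sub $t0, $t0, 1: $t0=5-1=4
cmp $t0, 3  (cmp 4,3)
bgt body: taken
after sub $t7, $t7, 16: $t7=(-63)-16=-79
after sub $t7, $t7, 1: $t7=(-79)-1=-80
after sub $t7, $t7, 15: $t7=(-80)-15=-95
after sub $t0, $t0, 1: $t0=4-1=3
cmp $t0, 3  (cmp 3,3)
bgt body: not taken
halt.
Total executed instructions: 21.

21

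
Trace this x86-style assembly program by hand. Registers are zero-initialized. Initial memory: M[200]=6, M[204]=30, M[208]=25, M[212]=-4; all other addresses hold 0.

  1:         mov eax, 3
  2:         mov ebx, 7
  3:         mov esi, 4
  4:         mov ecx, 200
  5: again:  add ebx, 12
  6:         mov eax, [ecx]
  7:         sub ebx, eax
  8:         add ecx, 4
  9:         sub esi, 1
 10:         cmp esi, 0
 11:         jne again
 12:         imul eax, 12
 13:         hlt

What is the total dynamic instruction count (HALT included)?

34

mov eax, 3 → eax=3
mov ebx, 7 → ebx=7
mov esi, 4 → esi=4
mov ecx, 200 → ecx=200
add ebx, 12 → ebx=7+12=19
mov eax, [ecx] → eax=M[200]=6
sub ebx, eax → ebx=19-6=13
add ecx, 4 → ecx=200+4=204
sub esi, 1 → esi=4-1=3
cmp esi, 0  (cmp 3,0)
jne again: taken
add ebx, 12 → ebx=13+12=25
mov eax, [ecx] → eax=M[204]=30
sub ebx, eax → ebx=25-30=-5
add ecx, 4 → ecx=204+4=208
sub esi, 1 → esi=3-1=2
cmp esi, 0  (cmp 2,0)
jne again: taken
add ebx, 12 → ebx=(-5)+12=7
mov eax, [ecx] → eax=M[208]=25
sub ebx, eax → ebx=7-25=-18
add ecx, 4 → ecx=208+4=212
sub esi, 1 → esi=2-1=1
cmp esi, 0  (cmp 1,0)
jne again: taken
add ebx, 12 → ebx=(-18)+12=-6
mov eax, [ecx] → eax=M[212]=-4
sub ebx, eax → ebx=(-6)-(-4)=-2
add ecx, 4 → ecx=212+4=216
sub esi, 1 → esi=1-1=0
cmp esi, 0  (cmp 0,0)
jne again: not taken
imul eax, 12 → eax=(-4)*12=-48
halt.
Total executed instructions: 34.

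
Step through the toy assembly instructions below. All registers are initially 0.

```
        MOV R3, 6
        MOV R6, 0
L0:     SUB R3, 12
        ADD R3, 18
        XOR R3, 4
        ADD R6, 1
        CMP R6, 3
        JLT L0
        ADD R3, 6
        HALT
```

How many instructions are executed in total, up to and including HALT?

after MOV R3, 6: R3=6
after MOV R6, 0: R6=0
after SUB R3, 12: R3=6-12=-6
after ADD R3, 18: R3=(-6)+18=12
after XOR R3, 4: R3=12^4=8
after ADD R6, 1: R6=0+1=1
CMP R6, 3  (cmp 1,3)
JLT L0: taken
after SUB R3, 12: R3=8-12=-4
after ADD R3, 18: R3=(-4)+18=14
after XOR R3, 4: R3=14^4=10
after ADD R6, 1: R6=1+1=2
CMP R6, 3  (cmp 2,3)
JLT L0: taken
after SUB R3, 12: R3=10-12=-2
after ADD R3, 18: R3=(-2)+18=16
after XOR R3, 4: R3=16^4=20
after ADD R6, 1: R6=2+1=3
CMP R6, 3  (cmp 3,3)
JLT L0: not taken
after ADD R3, 6: R3=20+6=26
halt.
Total executed instructions: 22.

22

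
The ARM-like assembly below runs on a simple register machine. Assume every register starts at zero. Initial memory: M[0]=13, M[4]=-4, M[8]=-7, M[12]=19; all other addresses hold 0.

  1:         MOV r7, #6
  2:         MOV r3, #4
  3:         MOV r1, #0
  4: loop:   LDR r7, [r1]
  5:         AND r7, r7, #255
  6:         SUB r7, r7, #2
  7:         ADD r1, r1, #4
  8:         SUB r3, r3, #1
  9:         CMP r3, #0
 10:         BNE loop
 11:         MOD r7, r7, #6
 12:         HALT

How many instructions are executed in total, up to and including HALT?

MOV r7, #6 → r7=6
MOV r3, #4 → r3=4
MOV r1, #0 → r1=0
LDR r7, [r1] → r7=M[0]=13
AND r7, r7, #255 → r7=13&255=13
SUB r7, r7, #2 → r7=13-2=11
ADD r1, r1, #4 → r1=0+4=4
SUB r3, r3, #1 → r3=4-1=3
CMP r3, #0  (cmp 3,0)
BNE loop: taken
LDR r7, [r1] → r7=M[4]=-4
AND r7, r7, #255 → r7=(-4)&255=252
SUB r7, r7, #2 → r7=252-2=250
ADD r1, r1, #4 → r1=4+4=8
SUB r3, r3, #1 → r3=3-1=2
CMP r3, #0  (cmp 2,0)
BNE loop: taken
LDR r7, [r1] → r7=M[8]=-7
AND r7, r7, #255 → r7=(-7)&255=249
SUB r7, r7, #2 → r7=249-2=247
ADD r1, r1, #4 → r1=8+4=12
SUB r3, r3, #1 → r3=2-1=1
CMP r3, #0  (cmp 1,0)
BNE loop: taken
LDR r7, [r1] → r7=M[12]=19
AND r7, r7, #255 → r7=19&255=19
SUB r7, r7, #2 → r7=19-2=17
ADD r1, r1, #4 → r1=12+4=16
SUB r3, r3, #1 → r3=1-1=0
CMP r3, #0  (cmp 0,0)
BNE loop: not taken
MOD r7, r7, #6 → r7=17%6=5
halt.
Total executed instructions: 33.

33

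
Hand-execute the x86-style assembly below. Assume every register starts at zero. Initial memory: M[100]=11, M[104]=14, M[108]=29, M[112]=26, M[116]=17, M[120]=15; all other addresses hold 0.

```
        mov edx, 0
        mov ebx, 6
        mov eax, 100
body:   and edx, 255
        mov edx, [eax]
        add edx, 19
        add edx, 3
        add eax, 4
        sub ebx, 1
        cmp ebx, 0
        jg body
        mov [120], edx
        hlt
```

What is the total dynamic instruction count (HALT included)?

after mov edx, 0: edx=0
after mov ebx, 6: ebx=6
after mov eax, 100: eax=100
after and edx, 255: edx=0&255=0
after mov edx, [eax]: edx=M[100]=11
after add edx, 19: edx=11+19=30
after add edx, 3: edx=30+3=33
after add eax, 4: eax=100+4=104
after sub ebx, 1: ebx=6-1=5
cmp ebx, 0  (cmp 5,0)
jg body: taken
after and edx, 255: edx=33&255=33
after mov edx, [eax]: edx=M[104]=14
after add edx, 19: edx=14+19=33
after add edx, 3: edx=33+3=36
after add eax, 4: eax=104+4=108
after sub ebx, 1: ebx=5-1=4
cmp ebx, 0  (cmp 4,0)
jg body: taken
after and edx, 255: edx=36&255=36
after mov edx, [eax]: edx=M[108]=29
after add edx, 19: edx=29+19=48
after add edx, 3: edx=48+3=51
after add eax, 4: eax=108+4=112
after sub ebx, 1: ebx=4-1=3
cmp ebx, 0  (cmp 3,0)
jg body: taken
after and edx, 255: edx=51&255=51
after mov edx, [eax]: edx=M[112]=26
after add edx, 19: edx=26+19=45
after add edx, 3: edx=45+3=48
after add eax, 4: eax=112+4=116
after sub ebx, 1: ebx=3-1=2
cmp ebx, 0  (cmp 2,0)
jg body: taken
after and edx, 255: edx=48&255=48
after mov edx, [eax]: edx=M[116]=17
after add edx, 19: edx=17+19=36
after add edx, 3: edx=36+3=39
after add eax, 4: eax=116+4=120
after sub ebx, 1: ebx=2-1=1
cmp ebx, 0  (cmp 1,0)
jg body: taken
after and edx, 255: edx=39&255=39
after mov edx, [eax]: edx=M[120]=15
after add edx, 19: edx=15+19=34
after add edx, 3: edx=34+3=37
after add eax, 4: eax=120+4=124
after sub ebx, 1: ebx=1-1=0
cmp ebx, 0  (cmp 0,0)
jg body: not taken
mov [120], edx → M[120]=37
halt.
Total executed instructions: 53.

53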